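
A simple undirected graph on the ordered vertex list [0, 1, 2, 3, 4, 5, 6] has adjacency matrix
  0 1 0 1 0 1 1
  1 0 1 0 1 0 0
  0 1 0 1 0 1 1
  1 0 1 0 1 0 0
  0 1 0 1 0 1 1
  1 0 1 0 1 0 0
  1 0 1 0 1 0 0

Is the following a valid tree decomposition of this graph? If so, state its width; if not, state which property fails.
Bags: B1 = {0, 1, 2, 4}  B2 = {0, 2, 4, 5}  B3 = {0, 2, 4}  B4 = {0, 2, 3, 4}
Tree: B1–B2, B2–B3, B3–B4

No — vertex 6 appears in no bag.

A tree decomposition must satisfy three properties: every vertex lies in some bag; for every edge, both endpoints lie together in some bag; and for every vertex, the bags containing it form a connected subtree. Here vertex 6 appears in no bag, so the decomposition is invalid.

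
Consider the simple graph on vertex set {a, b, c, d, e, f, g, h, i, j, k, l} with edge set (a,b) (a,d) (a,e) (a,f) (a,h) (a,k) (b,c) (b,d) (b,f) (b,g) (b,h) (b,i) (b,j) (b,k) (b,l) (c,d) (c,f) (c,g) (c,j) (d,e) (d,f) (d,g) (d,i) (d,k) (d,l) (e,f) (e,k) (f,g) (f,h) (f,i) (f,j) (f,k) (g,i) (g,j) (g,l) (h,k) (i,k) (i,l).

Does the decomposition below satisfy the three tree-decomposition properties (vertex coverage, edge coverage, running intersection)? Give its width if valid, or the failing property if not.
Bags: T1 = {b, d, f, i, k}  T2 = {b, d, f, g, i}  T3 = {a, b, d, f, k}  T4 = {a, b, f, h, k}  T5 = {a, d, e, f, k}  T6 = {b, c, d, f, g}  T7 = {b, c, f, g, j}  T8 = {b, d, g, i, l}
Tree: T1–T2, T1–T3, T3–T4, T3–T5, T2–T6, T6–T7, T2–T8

Vertex coverage: the bags together contain {a, b, c, d, e, f, g, h, i, j, k, l}, the full vertex set. Edge coverage: each edge of G has both endpoints in at least one bag. Running intersection: for every vertex, the bags containing it form a connected subtree. All three properties hold, so this is a valid tree decomposition of width max|bag| − 1 = 4, and hence tw(G) ≤ 4.

Yes; width 4.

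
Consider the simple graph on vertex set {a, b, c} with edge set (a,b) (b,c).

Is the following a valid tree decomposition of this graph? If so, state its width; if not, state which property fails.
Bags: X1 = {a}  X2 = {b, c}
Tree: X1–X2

No — edge (b,a) lies in no bag.

A tree decomposition must satisfy three properties: every vertex lies in some bag; for every edge, both endpoints lie together in some bag; and for every vertex, the bags containing it form a connected subtree. Here edge (b,a) lies in no bag, so the decomposition is invalid.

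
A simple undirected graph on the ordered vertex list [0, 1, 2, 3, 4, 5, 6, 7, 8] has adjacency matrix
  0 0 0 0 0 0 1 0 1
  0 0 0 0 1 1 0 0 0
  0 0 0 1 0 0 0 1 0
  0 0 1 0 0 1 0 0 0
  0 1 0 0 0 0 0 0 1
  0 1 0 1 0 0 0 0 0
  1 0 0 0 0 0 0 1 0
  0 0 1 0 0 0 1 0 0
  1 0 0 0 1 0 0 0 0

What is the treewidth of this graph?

A width-2 tree decomposition is:
Bags: B1 = {2, 3, 5}  B2 = {2, 5, 7}  B3 = {5, 6, 7}  B4 = {0, 5, 6}  B5 = {0, 5, 8}  B6 = {4, 5, 8}  B7 = {1, 4, 5}
Tree: B1–B2, B2–B3, B3–B4, B4–B5, B5–B6, B6–B7
Each bag holds 3 vertices, so the decomposition has width 2, which upper-bounds the treewidth. The edges 5–3–2–7–6–0–8–4–1–5 form a cycle, so G is not a tree and its treewidth is at least 2. Hence tw(G) = 2 exactly.

2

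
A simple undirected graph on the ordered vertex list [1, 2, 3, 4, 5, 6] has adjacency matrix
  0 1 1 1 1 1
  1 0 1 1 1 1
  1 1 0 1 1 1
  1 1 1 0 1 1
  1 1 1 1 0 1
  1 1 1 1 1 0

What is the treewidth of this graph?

A width-5 tree decomposition is:
Bags: B1 = {1, 2, 3, 4, 5, 6}
Tree: (single bag)
With just one bag of size 6, the width is 6 − 1 = 5, so tw(G) ≤ 5. Conversely, {1, 2, 3, 4, 5, 6} is a clique of size 6, and the vertices of any clique must share a bag in every tree decomposition; so some bag has ≥ 6 vertices and tw(G) ≥ 5. The upper and lower bounds meet at 5, so that is the treewidth.

5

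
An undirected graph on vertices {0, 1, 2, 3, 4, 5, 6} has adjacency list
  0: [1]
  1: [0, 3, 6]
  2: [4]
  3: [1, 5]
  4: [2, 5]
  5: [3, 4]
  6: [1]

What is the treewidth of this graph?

1

A width-1 tree decomposition is:
Bags: B1 = {1, 3}  B2 = {0, 1}  B3 = {3, 5}  B4 = {4, 5}  B5 = {2, 4}  B6 = {1, 6}
Tree: B1–B2, B1–B3, B3–B4, B4–B5, B2–B6
Each bag holds 2 vertices, so the decomposition has width 1, which upper-bounds the treewidth. G has an edge, so its treewidth is at least 1. Hence tw(G) = 1 exactly.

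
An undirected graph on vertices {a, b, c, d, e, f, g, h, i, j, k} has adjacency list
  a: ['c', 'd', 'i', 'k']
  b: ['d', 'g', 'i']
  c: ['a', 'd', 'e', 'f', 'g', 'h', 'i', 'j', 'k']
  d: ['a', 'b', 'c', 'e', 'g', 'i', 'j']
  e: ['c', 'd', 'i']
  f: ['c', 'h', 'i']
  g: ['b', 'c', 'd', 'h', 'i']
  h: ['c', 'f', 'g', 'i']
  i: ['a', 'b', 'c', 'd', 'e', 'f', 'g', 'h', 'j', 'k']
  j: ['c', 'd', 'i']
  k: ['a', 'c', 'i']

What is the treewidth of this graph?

A width-3 tree decomposition is:
Bags: B1 = {a, c, i, k}  B2 = {a, c, d, i}  B3 = {c, d, i, j}  B4 = {c, d, e, i}  B5 = {c, d, g, i}  B6 = {b, d, g, i}  B7 = {c, g, h, i}  B8 = {c, f, h, i}
Tree: B1–B2, B2–B3, B2–B4, B2–B5, B5–B6, B5–B7, B7–B8
Each bag holds 4 vertices, so the decomposition has width 3, which upper-bounds the treewidth. On the other hand G contains the 4-clique {c, d, g, i}. A clique must lie in a single bag of any decomposition, so no decomposition can have width below 3. The upper and lower bounds meet at 3, so that is the treewidth.

3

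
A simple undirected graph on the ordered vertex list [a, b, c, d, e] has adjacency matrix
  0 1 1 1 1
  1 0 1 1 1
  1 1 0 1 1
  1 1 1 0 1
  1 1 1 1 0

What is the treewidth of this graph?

4

A width-4 tree decomposition is:
Bags: B1 = {a, b, c, d, e}
Tree: (single bag)
A single bag containing all 5 vertices is trivially a valid decomposition of width 4. For the lower bound, the 5 vertices {a, b, c, d, e} are pairwise adjacent, and any tree decomposition puts a clique entirely inside one bag — forcing width ≥ 4. Hence tw(G) = 4 exactly.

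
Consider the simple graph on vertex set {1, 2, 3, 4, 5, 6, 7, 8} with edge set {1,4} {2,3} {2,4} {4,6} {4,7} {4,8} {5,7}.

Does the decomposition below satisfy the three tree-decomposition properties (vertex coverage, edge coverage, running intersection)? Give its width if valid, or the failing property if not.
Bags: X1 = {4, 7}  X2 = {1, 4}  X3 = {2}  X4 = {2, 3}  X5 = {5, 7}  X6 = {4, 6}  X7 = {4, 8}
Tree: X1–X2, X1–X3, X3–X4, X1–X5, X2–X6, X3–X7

No — edge (4,2) lies in no bag.

A tree decomposition must satisfy three properties: every vertex lies in some bag; for every edge, both endpoints lie together in some bag; and for every vertex, the bags containing it form a connected subtree. Here edge (4,2) lies in no bag, so the decomposition is invalid.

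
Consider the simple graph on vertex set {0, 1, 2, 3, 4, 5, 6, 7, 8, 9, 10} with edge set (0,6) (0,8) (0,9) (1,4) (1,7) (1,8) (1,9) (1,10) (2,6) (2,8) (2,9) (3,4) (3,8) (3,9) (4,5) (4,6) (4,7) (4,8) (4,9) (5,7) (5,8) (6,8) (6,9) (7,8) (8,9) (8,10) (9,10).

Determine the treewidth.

A width-3 tree decomposition is:
Bags: B1 = {1, 4, 8, 9}  B2 = {4, 6, 8, 9}  B3 = {1, 8, 9, 10}  B4 = {2, 6, 8, 9}  B5 = {1, 4, 7, 8}  B6 = {3, 4, 8, 9}  B7 = {0, 6, 8, 9}  B8 = {4, 5, 7, 8}
Tree: B1–B2, B1–B3, B2–B4, B1–B5, B2–B6, B4–B7, B5–B8
Each bag holds 4 vertices, so the decomposition has width 3, which upper-bounds the treewidth. Conversely, {0, 6, 8, 9} is a clique of size 4, and the vertices of any clique must share a bag in every tree decomposition; so some bag has ≥ 4 vertices and tw(G) ≥ 3. Therefore the treewidth is 3.

3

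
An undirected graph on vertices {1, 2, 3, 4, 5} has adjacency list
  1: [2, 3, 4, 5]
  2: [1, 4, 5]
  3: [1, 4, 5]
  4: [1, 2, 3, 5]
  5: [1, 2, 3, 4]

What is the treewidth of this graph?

3

A width-3 tree decomposition is:
Bags: B1 = {1, 2, 4, 5}  B2 = {1, 3, 4, 5}
Tree: B1–B2
Each bag holds 4 vertices, so the decomposition has width 3, which upper-bounds the treewidth. For the lower bound, the 4 vertices {1, 2, 4, 5} are pairwise adjacent, and any tree decomposition puts a clique entirely inside one bag — forcing width ≥ 3. The upper and lower bounds meet at 3, so that is the treewidth.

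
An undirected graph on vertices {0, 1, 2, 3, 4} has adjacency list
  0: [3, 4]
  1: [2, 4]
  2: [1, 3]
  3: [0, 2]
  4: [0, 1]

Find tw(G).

2

A width-2 tree decomposition is:
Bags: B1 = {0, 2, 3}  B2 = {0, 2, 4}  B3 = {1, 2, 4}
Tree: B1–B2, B2–B3
The largest bag has 3 vertices, giving width 2; this decomposition certifies tw(G) ≤ 2. Since 2–3–0–4–1–2 is a cycle in G, G is not acyclic. Forests are exactly the graphs of treewidth ≤ 1, so tw(G) ≥ 2. Therefore the treewidth is 2.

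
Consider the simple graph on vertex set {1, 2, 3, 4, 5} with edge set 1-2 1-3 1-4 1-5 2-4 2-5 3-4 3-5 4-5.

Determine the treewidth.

A width-3 tree decomposition is:
Bags: B1 = {1, 3, 4, 5}  B2 = {1, 2, 4, 5}
Tree: B1–B2
Every bag has size at most 4, so the width is 4 − 1 = 3 and tw(G) ≤ 3. For the lower bound, the 4 vertices {1, 2, 4, 5} are pairwise adjacent, and any tree decomposition puts a clique entirely inside one bag — forcing width ≥ 3. Combining the bounds, tw(G) = 3.

3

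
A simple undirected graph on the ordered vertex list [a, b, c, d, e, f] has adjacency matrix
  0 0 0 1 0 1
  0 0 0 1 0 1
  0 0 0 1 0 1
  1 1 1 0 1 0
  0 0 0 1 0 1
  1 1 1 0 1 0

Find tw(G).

2

A width-2 tree decomposition is:
Bags: B1 = {a, d, f}  B2 = {d, e, f}  B3 = {b, d, f}  B4 = {c, d, f}
Tree: B1–B2, B2–B3, B3–B4
Each bag holds 3 vertices, so the decomposition has width 2, which upper-bounds the treewidth. Since f–a–d–e–f is a cycle in G, G is not acyclic. Forests are exactly the graphs of treewidth ≤ 1, so tw(G) ≥ 2. Therefore the treewidth is 2.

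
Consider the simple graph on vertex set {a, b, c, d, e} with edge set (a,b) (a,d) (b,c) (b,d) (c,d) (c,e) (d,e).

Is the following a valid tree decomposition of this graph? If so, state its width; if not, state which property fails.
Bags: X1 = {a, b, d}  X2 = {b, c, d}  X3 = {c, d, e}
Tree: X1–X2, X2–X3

Yes; width 2.

Checking the three conditions: (i) the bags cover all of {a, b, c, d, e}; (ii) for each edge, some bag contains both endpoints; (iii) the bags containing any fixed vertex form a subtree. All hold, so the decomposition is valid with width 3 − 1 = 2.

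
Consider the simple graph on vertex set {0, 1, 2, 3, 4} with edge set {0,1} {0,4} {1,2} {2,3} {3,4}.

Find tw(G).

2

A width-2 tree decomposition is:
Bags: B1 = {0, 1, 4}  B2 = {1, 3, 4}  B3 = {1, 2, 3}
Tree: B1–B2, B2–B3
Each bag holds 3 vertices, so the decomposition has width 2, which upper-bounds the treewidth. Since 1–0–4–3–2–1 is a cycle in G, G is not acyclic. Forests are exactly the graphs of treewidth ≤ 1, so tw(G) ≥ 2. Therefore the treewidth is 2.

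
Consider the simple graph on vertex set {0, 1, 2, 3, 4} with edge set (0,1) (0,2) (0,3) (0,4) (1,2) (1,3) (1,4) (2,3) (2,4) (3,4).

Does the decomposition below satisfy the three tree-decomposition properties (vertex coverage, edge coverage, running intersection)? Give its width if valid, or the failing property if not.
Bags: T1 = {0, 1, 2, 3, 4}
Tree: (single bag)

Yes; width 4.

Checking the three conditions: (i) the bags cover all of {0, 1, 2, 3, 4}; (ii) for each edge, some bag contains both endpoints; (iii) the bags containing any fixed vertex form a subtree. All hold, so the decomposition is valid with width 5 − 1 = 4.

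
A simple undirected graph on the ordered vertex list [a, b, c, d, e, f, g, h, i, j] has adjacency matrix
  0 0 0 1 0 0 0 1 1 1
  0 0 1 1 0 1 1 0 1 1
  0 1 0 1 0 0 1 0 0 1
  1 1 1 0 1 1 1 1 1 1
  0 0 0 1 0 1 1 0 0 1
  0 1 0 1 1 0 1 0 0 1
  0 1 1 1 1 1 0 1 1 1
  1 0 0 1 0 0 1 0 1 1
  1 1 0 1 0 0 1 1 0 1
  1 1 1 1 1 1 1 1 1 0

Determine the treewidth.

A width-4 tree decomposition is:
Bags: B1 = {b, d, g, i, j}  B2 = {b, d, f, g, j}  B3 = {d, e, f, g, j}  B4 = {b, c, d, g, j}  B5 = {d, g, h, i, j}  B6 = {a, d, h, i, j}
Tree: B1–B2, B2–B3, B1–B4, B1–B5, B5–B6
Each bag holds 5 vertices, so the decomposition has width 4, which upper-bounds the treewidth. On the other hand G contains the 5-clique {d, e, f, g, j}. A clique must lie in a single bag of any decomposition, so no decomposition can have width below 4. Combining the bounds, tw(G) = 4.

4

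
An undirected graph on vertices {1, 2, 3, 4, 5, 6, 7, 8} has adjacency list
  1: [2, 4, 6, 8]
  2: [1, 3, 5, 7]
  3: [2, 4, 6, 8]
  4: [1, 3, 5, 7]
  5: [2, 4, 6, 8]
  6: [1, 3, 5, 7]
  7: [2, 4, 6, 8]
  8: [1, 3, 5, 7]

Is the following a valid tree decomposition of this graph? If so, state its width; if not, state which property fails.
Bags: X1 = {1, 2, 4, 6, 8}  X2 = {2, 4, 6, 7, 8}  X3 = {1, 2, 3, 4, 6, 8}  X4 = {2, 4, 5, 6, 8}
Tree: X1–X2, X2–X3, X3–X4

A tree decomposition must satisfy three properties: every vertex lies in some bag; for every edge, both endpoints lie together in some bag; and for every vertex, the bags containing it form a connected subtree. Here bags containing vertex 1 are not connected in the tree, so the decomposition is invalid.

No — bags containing vertex 1 are not connected in the tree.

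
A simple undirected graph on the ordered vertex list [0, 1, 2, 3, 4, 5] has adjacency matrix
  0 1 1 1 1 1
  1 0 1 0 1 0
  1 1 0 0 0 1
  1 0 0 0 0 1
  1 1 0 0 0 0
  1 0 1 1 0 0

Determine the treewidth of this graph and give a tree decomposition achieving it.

Treewidth 2.
One optimal decomposition is:
Bags: B1 = {0, 1, 2}  B2 = {0, 2, 5}  B3 = {0, 3, 5}  B4 = {0, 1, 4}
Tree: B1–B2, B2–B3, B1–B4

Each bag holds 3 vertices, so the decomposition has width 2, which upper-bounds the treewidth. On the other hand G contains the 3-clique {0, 1, 2}. A clique must lie in a single bag of any decomposition, so no decomposition can have width below 2. Combining the bounds, tw(G) = 2.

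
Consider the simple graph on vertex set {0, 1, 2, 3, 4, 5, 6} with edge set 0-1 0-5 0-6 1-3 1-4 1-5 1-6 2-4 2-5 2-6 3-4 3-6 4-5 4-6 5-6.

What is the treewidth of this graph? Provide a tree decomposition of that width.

Each bag holds 4 vertices, so the decomposition has width 3, which upper-bounds the treewidth. Conversely, {0, 1, 5, 6} is a clique of size 4, and the vertices of any clique must share a bag in every tree decomposition; so some bag has ≥ 4 vertices and tw(G) ≥ 3. Combining the bounds, tw(G) = 3.

Treewidth 3.
One such decomposition:
Bags: B1 = {2, 4, 5, 6}  B2 = {1, 4, 5, 6}  B3 = {0, 1, 5, 6}  B4 = {1, 3, 4, 6}
Tree: B1–B2, B2–B3, B2–B4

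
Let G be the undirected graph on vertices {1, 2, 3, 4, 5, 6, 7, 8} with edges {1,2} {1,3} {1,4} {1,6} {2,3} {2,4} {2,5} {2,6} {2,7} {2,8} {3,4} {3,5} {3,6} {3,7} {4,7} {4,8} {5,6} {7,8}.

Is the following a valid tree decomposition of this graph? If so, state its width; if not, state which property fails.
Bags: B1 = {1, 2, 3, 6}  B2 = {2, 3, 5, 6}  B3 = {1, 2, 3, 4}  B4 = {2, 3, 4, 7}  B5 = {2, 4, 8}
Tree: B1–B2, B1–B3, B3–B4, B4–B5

A tree decomposition must satisfy three properties: every vertex lies in some bag; for every edge, both endpoints lie together in some bag; and for every vertex, the bags containing it form a connected subtree. Here edge (7,8) lies in no bag, so the decomposition is invalid.

No — edge (7,8) lies in no bag.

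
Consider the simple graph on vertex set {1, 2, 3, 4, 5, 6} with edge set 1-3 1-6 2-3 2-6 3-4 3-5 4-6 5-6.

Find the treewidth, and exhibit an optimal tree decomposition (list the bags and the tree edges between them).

Each bag holds 3 vertices, so the decomposition has width 2, which upper-bounds the treewidth. Since 6–4–3–5–6 is a cycle in G, G is not acyclic. Forests are exactly the graphs of treewidth ≤ 1, so tw(G) ≥ 2. The upper and lower bounds meet at 2, so that is the treewidth.

Treewidth 2.
One such decomposition:
Bags: B1 = {3, 4, 6}  B2 = {3, 5, 6}  B3 = {2, 3, 6}  B4 = {1, 3, 6}
Tree: B1–B2, B2–B3, B3–B4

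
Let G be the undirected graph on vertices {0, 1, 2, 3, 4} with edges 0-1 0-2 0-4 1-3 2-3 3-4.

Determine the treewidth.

A width-2 tree decomposition is:
Bags: B1 = {0, 2, 3}  B2 = {0, 3, 4}  B3 = {0, 1, 3}
Tree: B1–B2, B2–B3
Every bag has size at most 3, so the width is 3 − 1 = 2 and tw(G) ≤ 2. Since 2–3–4–0–2 is a cycle in G, G is not acyclic. Forests are exactly the graphs of treewidth ≤ 1, so tw(G) ≥ 2. Combining the bounds, tw(G) = 2.

2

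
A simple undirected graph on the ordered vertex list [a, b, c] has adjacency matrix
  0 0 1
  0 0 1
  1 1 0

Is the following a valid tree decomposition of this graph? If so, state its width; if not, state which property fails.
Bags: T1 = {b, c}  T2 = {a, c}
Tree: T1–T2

Checking the three conditions: (i) the bags cover all of {a, b, c}; (ii) for each edge, some bag contains both endpoints; (iii) the bags containing any fixed vertex form a subtree. All hold, so the decomposition is valid with width 2 − 1 = 1.

Yes; width 1.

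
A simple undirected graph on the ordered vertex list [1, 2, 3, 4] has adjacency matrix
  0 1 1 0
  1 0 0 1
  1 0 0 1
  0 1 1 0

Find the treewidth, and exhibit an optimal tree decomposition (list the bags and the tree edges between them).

Treewidth 2.
Bags: B1 = {1, 2, 4}  B2 = {1, 3, 4}
Tree: B1–B2

Each bag holds 3 vertices, so the decomposition has width 2, which upper-bounds the treewidth. The edges 1–2–4–3–1 form a cycle, so G is not a tree and its treewidth is at least 2. The upper and lower bounds meet at 2, so that is the treewidth.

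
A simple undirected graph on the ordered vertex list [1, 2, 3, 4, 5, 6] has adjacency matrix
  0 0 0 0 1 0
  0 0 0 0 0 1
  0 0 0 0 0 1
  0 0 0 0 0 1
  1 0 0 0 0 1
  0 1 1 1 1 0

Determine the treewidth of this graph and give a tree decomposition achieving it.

Treewidth 1.
One optimal decomposition is:
Bags: B1 = {1, 5}  B2 = {5, 6}  B3 = {4, 6}  B4 = {3, 6}  B5 = {2, 6}
Tree: B1–B2, B2–B3, B2–B4, B3–B5

The largest bag has 2 vertices, giving width 1; this decomposition certifies tw(G) ≤ 1. Since G has at least one edge (e.g. 5–1), it is not an edgeless graph, so tw(G) ≥ 1. Therefore the treewidth is 1.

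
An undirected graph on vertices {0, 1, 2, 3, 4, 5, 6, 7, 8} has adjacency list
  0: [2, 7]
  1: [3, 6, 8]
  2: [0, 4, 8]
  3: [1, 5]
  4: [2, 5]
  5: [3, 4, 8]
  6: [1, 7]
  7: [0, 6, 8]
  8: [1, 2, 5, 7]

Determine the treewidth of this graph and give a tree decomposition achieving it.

Every bag has size at most 4, so the width is 4 − 1 = 3 and tw(G) ≤ 3. For the lower bound: the 4 vertex sets {1,3,6}, {5}, {8}, {0,2,4,7} are disjoint, each induces a connected subgraph, and every pair is joined by at least one edge of G. Contracting each set to a single vertex therefore yields K_{4} as a minor, and since treewidth is minor-monotone, tw(G) ≥ tw(K_{4}) = 3. The upper and lower bounds meet at 3, so that is the treewidth.

Treewidth 3.
One optimal decomposition is:
Bags: B1 = {1, 3, 5, 6}  B2 = {1, 5, 6, 8}  B3 = {5, 6, 7, 8}  B4 = {4, 5, 7, 8}  B5 = {2, 4, 7, 8}  B6 = {0, 2, 4, 7}
Tree: B1–B2, B2–B3, B3–B4, B4–B5, B5–B6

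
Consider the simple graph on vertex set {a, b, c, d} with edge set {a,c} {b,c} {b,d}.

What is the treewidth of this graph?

A width-1 tree decomposition is:
Bags: B1 = {b, d}  B2 = {b, c}  B3 = {a, c}
Tree: B1–B2, B2–B3
The largest bag has 2 vertices, giving width 1; this decomposition certifies tw(G) ≤ 1. G has an edge, so its treewidth is at least 1. The upper and lower bounds meet at 1, so that is the treewidth.

1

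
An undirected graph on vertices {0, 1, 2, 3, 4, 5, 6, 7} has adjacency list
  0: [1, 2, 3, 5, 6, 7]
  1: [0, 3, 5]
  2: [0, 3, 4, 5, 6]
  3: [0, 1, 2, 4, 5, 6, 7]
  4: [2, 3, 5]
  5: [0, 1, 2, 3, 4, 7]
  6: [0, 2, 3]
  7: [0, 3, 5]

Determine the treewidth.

3

A width-3 tree decomposition is:
Bags: B1 = {2, 3, 4, 5}  B2 = {0, 2, 3, 5}  B3 = {0, 3, 5, 7}  B4 = {0, 1, 3, 5}  B5 = {0, 2, 3, 6}
Tree: B1–B2, B2–B3, B2–B4, B2–B5
Every bag has size at most 4, so the width is 4 − 1 = 3 and tw(G) ≤ 3. For the lower bound, the 4 vertices {0, 1, 3, 5} are pairwise adjacent, and any tree decomposition puts a clique entirely inside one bag — forcing width ≥ 3. The upper and lower bounds meet at 3, so that is the treewidth.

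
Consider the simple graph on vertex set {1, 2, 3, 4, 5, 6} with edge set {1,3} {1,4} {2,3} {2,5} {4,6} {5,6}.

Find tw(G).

2

A width-2 tree decomposition is:
Bags: B1 = {2, 5, 6}  B2 = {2, 4, 6}  B3 = {1, 2, 4}  B4 = {1, 2, 3}
Tree: B1–B2, B2–B3, B3–B4
Every bag has size at most 3, so the width is 3 − 1 = 2 and tw(G) ≤ 2. For the lower bound, G contains the cycle 2–5–6–4–1–3–2, so G is not a forest; only forests have treewidth ≤ 1, hence tw(G) ≥ 2. Combining the bounds, tw(G) = 2.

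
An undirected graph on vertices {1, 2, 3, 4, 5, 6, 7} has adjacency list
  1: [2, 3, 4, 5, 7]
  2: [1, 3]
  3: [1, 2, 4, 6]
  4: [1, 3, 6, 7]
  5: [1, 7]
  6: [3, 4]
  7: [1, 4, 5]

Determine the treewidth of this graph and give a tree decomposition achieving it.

Treewidth 2.
One such decomposition:
Bags: B1 = {1, 3, 4}  B2 = {3, 4, 6}  B3 = {1, 2, 3}  B4 = {1, 4, 7}  B5 = {1, 5, 7}
Tree: B1–B2, B1–B3, B1–B4, B4–B5

Every bag has size at most 3, so the width is 3 − 1 = 2 and tw(G) ≤ 2. For the lower bound, the 3 vertices {1, 2, 3} are pairwise adjacent, and any tree decomposition puts a clique entirely inside one bag — forcing width ≥ 2. Combining the bounds, tw(G) = 2.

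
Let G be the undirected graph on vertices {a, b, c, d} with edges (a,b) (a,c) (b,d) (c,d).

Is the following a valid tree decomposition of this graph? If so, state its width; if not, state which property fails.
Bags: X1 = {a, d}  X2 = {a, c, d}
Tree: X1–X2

A tree decomposition must satisfy three properties: every vertex lies in some bag; for every edge, both endpoints lie together in some bag; and for every vertex, the bags containing it form a connected subtree. Here vertex b appears in no bag, so the decomposition is invalid.

No — vertex b appears in no bag.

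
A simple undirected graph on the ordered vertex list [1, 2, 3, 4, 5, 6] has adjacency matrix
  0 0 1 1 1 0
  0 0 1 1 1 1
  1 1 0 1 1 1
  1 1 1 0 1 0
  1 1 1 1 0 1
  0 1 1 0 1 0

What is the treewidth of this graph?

A width-3 tree decomposition is:
Bags: B1 = {2, 3, 5, 6}  B2 = {2, 3, 4, 5}  B3 = {1, 3, 4, 5}
Tree: B1–B2, B2–B3
Each bag holds 4 vertices, so the decomposition has width 3, which upper-bounds the treewidth. Conversely, {1, 3, 4, 5} is a clique of size 4, and the vertices of any clique must share a bag in every tree decomposition; so some bag has ≥ 4 vertices and tw(G) ≥ 3. Hence tw(G) = 3 exactly.

3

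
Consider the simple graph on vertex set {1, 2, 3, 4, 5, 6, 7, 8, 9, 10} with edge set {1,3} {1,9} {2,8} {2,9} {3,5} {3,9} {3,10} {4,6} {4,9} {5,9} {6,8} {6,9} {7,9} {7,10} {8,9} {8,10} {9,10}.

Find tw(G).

A width-2 tree decomposition is:
Bags: B1 = {2, 8, 9}  B2 = {6, 8, 9}  B3 = {8, 9, 10}  B4 = {7, 9, 10}  B5 = {3, 9, 10}  B6 = {1, 3, 9}  B7 = {3, 5, 9}  B8 = {4, 6, 9}
Tree: B1–B2, B2–B3, B3–B4, B4–B5, B5–B6, B6–B7, B2–B8
Each bag holds 3 vertices, so the decomposition has width 2, which upper-bounds the treewidth. Conversely, {2, 8, 9} is a clique of size 3, and the vertices of any clique must share a bag in every tree decomposition; so some bag has ≥ 3 vertices and tw(G) ≥ 2. Therefore the treewidth is 2.

2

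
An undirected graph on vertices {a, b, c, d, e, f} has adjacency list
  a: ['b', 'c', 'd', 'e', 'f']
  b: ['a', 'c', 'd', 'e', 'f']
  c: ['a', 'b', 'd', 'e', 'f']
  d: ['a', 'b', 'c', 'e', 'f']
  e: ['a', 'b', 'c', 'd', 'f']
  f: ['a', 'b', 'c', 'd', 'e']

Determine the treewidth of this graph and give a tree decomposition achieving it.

With just one bag of size 6, the width is 6 − 1 = 5, so tw(G) ≤ 5. For the lower bound, the 6 vertices {a, b, c, d, e, f} are pairwise adjacent, and any tree decomposition puts a clique entirely inside one bag — forcing width ≥ 5. Therefore the treewidth is 5.

Treewidth 5.
One such decomposition:
Bags: B1 = {a, b, c, d, e, f}
Tree: (single bag)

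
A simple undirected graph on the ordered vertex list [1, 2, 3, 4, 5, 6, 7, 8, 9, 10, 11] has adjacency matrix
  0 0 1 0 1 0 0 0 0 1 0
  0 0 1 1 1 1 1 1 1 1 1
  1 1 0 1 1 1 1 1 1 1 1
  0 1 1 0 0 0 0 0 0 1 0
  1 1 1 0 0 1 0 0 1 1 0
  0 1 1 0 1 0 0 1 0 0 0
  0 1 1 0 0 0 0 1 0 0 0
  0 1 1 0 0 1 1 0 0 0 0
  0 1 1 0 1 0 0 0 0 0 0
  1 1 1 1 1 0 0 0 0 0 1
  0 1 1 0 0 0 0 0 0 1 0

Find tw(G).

A width-3 tree decomposition is:
Bags: B1 = {2, 3, 5, 10}  B2 = {1, 3, 5, 10}  B3 = {2, 3, 10, 11}  B4 = {2, 3, 5, 9}  B5 = {2, 3, 4, 10}  B6 = {2, 3, 5, 6}  B7 = {2, 3, 6, 8}  B8 = {2, 3, 7, 8}
Tree: B1–B2, B1–B3, B1–B4, B3–B5, B1–B6, B6–B7, B7–B8
Each bag holds 4 vertices, so the decomposition has width 3, which upper-bounds the treewidth. On the other hand G contains the 4-clique {1, 3, 5, 10}. A clique must lie in a single bag of any decomposition, so no decomposition can have width below 3. The upper and lower bounds meet at 3, so that is the treewidth.

3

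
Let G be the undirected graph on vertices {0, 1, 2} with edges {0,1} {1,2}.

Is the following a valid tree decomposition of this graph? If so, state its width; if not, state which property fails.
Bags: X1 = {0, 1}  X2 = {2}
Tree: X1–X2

No — edge (1,2) lies in no bag.

A tree decomposition must satisfy three properties: every vertex lies in some bag; for every edge, both endpoints lie together in some bag; and for every vertex, the bags containing it form a connected subtree. Here edge (1,2) lies in no bag, so the decomposition is invalid.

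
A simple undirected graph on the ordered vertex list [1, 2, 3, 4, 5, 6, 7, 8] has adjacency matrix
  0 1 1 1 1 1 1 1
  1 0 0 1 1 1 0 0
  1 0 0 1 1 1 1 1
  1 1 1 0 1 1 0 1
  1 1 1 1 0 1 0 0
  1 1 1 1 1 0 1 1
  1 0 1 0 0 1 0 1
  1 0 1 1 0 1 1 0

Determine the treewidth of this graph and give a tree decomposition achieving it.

Treewidth 4.
One optimal decomposition is:
Bags: B1 = {1, 3, 4, 5, 6}  B2 = {1, 3, 4, 6, 8}  B3 = {1, 2, 4, 5, 6}  B4 = {1, 3, 6, 7, 8}
Tree: B1–B2, B1–B3, B2–B4

Every bag has size at most 5, so the width is 5 − 1 = 4 and tw(G) ≤ 4. On the other hand G contains the 5-clique {1, 2, 4, 5, 6}. A clique must lie in a single bag of any decomposition, so no decomposition can have width below 4. Therefore the treewidth is 4.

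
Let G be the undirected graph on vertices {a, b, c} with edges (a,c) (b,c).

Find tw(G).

1

A width-1 tree decomposition is:
Bags: B1 = {a, c}  B2 = {b, c}
Tree: B1–B2
Each bag holds 2 vertices, so the decomposition has width 1, which upper-bounds the treewidth. Since G has at least one edge (e.g. c–a), it is not an edgeless graph, so tw(G) ≥ 1. Therefore the treewidth is 1.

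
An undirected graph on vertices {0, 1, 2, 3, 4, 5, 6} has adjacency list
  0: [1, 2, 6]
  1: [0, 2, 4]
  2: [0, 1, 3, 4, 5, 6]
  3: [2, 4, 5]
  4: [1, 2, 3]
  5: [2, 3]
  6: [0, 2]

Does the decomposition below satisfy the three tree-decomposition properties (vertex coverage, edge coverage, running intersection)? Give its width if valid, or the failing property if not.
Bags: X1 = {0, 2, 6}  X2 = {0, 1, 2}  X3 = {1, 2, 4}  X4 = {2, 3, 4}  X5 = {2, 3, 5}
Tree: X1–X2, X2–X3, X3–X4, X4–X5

Yes; width 2.

Every vertex of G appears in some bag (union = {0, 1, 2, 3, 4, 5, 6}); every edge is covered by a bag; and for each vertex v the set of bags containing v is connected in the bag tree. The decomposition is therefore valid. The largest bag has 3 vertices, so the width is 2.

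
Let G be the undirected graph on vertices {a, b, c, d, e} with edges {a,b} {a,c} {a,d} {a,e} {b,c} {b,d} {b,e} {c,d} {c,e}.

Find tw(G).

3

A width-3 tree decomposition is:
Bags: B1 = {a, b, c, e}  B2 = {a, b, c, d}
Tree: B1–B2
The largest bag has 4 vertices, giving width 3; this decomposition certifies tw(G) ≤ 3. Conversely, {a, b, c, d} is a clique of size 4, and the vertices of any clique must share a bag in every tree decomposition; so some bag has ≥ 4 vertices and tw(G) ≥ 3. Hence tw(G) = 3 exactly.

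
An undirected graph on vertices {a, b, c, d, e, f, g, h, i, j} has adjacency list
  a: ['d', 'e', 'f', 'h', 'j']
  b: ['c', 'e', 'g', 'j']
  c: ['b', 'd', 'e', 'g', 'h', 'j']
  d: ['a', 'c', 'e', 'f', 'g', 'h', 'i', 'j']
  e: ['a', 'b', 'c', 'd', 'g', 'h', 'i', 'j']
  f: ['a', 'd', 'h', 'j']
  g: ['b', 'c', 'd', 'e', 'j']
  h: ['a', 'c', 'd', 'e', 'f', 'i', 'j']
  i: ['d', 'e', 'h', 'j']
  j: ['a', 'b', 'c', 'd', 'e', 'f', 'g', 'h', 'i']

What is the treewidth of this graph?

A width-4 tree decomposition is:
Bags: B1 = {a, d, e, h, j}  B2 = {c, d, e, h, j}  B3 = {a, d, f, h, j}  B4 = {c, d, e, g, j}  B5 = {b, c, e, g, j}  B6 = {d, e, h, i, j}
Tree: B1–B2, B1–B3, B2–B4, B4–B5, B1–B6
Each bag holds 5 vertices, so the decomposition has width 4, which upper-bounds the treewidth. For the lower bound, the 5 vertices {c, d, e, g, j} are pairwise adjacent, and any tree decomposition puts a clique entirely inside one bag — forcing width ≥ 4. Hence tw(G) = 4 exactly.

4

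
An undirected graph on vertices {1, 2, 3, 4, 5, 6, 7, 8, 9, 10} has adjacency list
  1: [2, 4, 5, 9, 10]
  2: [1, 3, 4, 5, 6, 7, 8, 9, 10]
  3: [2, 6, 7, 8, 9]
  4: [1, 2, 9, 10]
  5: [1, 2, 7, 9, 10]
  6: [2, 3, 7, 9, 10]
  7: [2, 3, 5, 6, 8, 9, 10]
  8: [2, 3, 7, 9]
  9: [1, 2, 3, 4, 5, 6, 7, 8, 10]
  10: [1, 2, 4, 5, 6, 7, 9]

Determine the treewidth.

A width-4 tree decomposition is:
Bags: B1 = {2, 6, 7, 9, 10}  B2 = {2, 5, 7, 9, 10}  B3 = {2, 3, 6, 7, 9}  B4 = {1, 2, 5, 9, 10}  B5 = {2, 3, 7, 8, 9}  B6 = {1, 2, 4, 9, 10}
Tree: B1–B2, B1–B3, B2–B4, B3–B5, B4–B6
Every bag has size at most 5, so the width is 5 − 1 = 4 and tw(G) ≤ 4. Conversely, {1, 2, 4, 9, 10} is a clique of size 5, and the vertices of any clique must share a bag in every tree decomposition; so some bag has ≥ 5 vertices and tw(G) ≥ 4. Therefore the treewidth is 4.

4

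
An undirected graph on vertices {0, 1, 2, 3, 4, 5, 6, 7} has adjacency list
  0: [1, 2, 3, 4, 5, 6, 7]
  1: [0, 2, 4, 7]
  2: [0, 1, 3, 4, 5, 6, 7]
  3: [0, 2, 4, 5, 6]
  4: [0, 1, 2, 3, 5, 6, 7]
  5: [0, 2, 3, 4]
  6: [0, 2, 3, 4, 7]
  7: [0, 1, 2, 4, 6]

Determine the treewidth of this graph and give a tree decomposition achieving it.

Treewidth 4.
One such decomposition:
Bags: B1 = {0, 2, 3, 4, 5}  B2 = {0, 2, 3, 4, 6}  B3 = {0, 2, 4, 6, 7}  B4 = {0, 1, 2, 4, 7}
Tree: B1–B2, B2–B3, B3–B4

The largest bag has 5 vertices, giving width 4; this decomposition certifies tw(G) ≤ 4. Conversely, {0, 1, 2, 4, 7} is a clique of size 5, and the vertices of any clique must share a bag in every tree decomposition; so some bag has ≥ 5 vertices and tw(G) ≥ 4. The upper and lower bounds meet at 4, so that is the treewidth.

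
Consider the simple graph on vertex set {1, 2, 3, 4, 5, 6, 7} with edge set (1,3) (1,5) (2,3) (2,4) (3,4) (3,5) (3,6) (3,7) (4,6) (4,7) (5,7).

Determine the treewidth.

A width-2 tree decomposition is:
Bags: B1 = {3, 4, 7}  B2 = {3, 5, 7}  B3 = {2, 3, 4}  B4 = {3, 4, 6}  B5 = {1, 3, 5}
Tree: B1–B2, B1–B3, B1–B4, B2–B5
The largest bag has 3 vertices, giving width 2; this decomposition certifies tw(G) ≤ 2. Conversely, {1, 3, 5} is a clique of size 3, and the vertices of any clique must share a bag in every tree decomposition; so some bag has ≥ 3 vertices and tw(G) ≥ 2. Hence tw(G) = 2 exactly.

2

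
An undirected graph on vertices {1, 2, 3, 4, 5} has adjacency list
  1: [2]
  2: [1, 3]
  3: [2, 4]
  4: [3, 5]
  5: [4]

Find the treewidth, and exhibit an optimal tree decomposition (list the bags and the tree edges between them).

Every bag has size at most 2, so the width is 2 − 1 = 1 and tw(G) ≤ 1. G has an edge, so its treewidth is at least 1. The upper and lower bounds meet at 1, so that is the treewidth.

Treewidth 1.
One optimal decomposition is:
Bags: B1 = {1, 2}  B2 = {2, 3}  B3 = {3, 4}  B4 = {4, 5}
Tree: B1–B2, B2–B3, B3–B4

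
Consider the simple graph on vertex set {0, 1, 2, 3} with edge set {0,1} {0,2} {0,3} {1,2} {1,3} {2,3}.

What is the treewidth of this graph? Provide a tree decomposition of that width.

Treewidth 3.
One optimal decomposition is:
Bags: B1 = {0, 1, 2, 3}
Tree: (single bag)

A single bag containing all 4 vertices is trivially a valid decomposition of width 3. For the lower bound, the 4 vertices {0, 1, 2, 3} are pairwise adjacent, and any tree decomposition puts a clique entirely inside one bag — forcing width ≥ 3. The upper and lower bounds meet at 3, so that is the treewidth.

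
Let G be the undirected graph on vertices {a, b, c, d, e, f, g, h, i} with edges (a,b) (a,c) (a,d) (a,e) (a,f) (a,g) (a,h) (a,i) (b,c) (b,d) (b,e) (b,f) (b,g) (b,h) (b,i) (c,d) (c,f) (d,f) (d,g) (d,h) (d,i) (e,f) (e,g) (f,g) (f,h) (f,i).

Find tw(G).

A width-4 tree decomposition is:
Bags: B1 = {a, b, d, f, g}  B2 = {a, b, c, d, f}  B3 = {a, b, d, f, i}  B4 = {a, b, e, f, g}  B5 = {a, b, d, f, h}
Tree: B1–B2, B2–B3, B1–B4, B3–B5
The largest bag has 5 vertices, giving width 4; this decomposition certifies tw(G) ≤ 4. On the other hand G contains the 5-clique {a, b, d, f, g}. A clique must lie in a single bag of any decomposition, so no decomposition can have width below 4. Therefore the treewidth is 4.

4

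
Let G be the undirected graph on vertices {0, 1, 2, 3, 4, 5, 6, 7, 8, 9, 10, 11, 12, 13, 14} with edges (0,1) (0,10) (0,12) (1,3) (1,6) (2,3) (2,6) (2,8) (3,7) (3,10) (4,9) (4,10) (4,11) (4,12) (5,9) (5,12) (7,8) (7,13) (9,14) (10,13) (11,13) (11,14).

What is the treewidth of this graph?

3

A width-3 tree decomposition is:
Bags: B1 = {5, 9, 11, 14}  B2 = {4, 5, 9, 11}  B3 = {4, 5, 11, 12}  B4 = {4, 11, 12, 13}  B5 = {4, 10, 12, 13}  B6 = {0, 10, 12, 13}  B7 = {0, 7, 10, 13}  B8 = {0, 3, 7, 10}  B9 = {0, 1, 3, 7}  B10 = {1, 3, 7, 8}  B11 = {1, 2, 3, 8}  B12 = {1, 2, 6, 8}
Tree: B1–B2, B2–B3, B3–B4, B4–B5, B5–B6, B6–B7, B7–B8, B8–B9, B9–B10, B10–B11, B11–B12
Every bag has size at most 4, so the width is 4 − 1 = 3 and tw(G) ≤ 3. For the lower bound: the 4 vertex sets {5,9,14}, {11}, {4}, {0,10,12,13} are disjoint, each induces a connected subgraph, and every pair is joined by at least one edge of G. Contracting each set to a single vertex therefore yields K_{4} as a minor, and since treewidth is minor-monotone, tw(G) ≥ tw(K_{4}) = 3. The upper and lower bounds meet at 3, so that is the treewidth.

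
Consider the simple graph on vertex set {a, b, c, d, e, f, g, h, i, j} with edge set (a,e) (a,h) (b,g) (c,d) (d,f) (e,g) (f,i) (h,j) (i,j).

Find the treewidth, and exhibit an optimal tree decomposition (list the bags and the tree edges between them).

Treewidth 1.
One such decomposition:
Bags: B1 = {c, d}  B2 = {d, f}  B3 = {f, i}  B4 = {i, j}  B5 = {h, j}  B6 = {a, h}  B7 = {a, e}  B8 = {e, g}  B9 = {b, g}
Tree: B1–B2, B2–B3, B3–B4, B4–B5, B5–B6, B6–B7, B7–B8, B8–B9

Each bag holds 2 vertices, so the decomposition has width 1, which upper-bounds the treewidth. G has an edge, so its treewidth is at least 1. Hence tw(G) = 1 exactly.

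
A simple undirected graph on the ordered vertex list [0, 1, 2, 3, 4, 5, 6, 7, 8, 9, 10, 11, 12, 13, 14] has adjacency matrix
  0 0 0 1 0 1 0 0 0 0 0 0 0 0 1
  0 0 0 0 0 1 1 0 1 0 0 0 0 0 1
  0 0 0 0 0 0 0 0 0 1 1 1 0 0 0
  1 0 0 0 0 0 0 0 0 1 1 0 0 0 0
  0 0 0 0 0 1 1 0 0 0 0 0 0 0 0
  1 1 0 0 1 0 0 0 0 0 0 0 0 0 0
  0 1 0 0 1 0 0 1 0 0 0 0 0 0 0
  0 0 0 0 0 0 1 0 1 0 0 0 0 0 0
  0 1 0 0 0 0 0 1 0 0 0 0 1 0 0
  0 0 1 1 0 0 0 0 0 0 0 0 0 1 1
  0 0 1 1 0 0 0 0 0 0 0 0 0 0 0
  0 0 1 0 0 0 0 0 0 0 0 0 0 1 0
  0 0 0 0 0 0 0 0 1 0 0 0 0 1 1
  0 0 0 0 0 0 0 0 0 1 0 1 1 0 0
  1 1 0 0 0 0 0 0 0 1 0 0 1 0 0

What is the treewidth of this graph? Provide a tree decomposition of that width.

Treewidth 3.
One optimal decomposition is:
Bags: B1 = {2, 3, 10, 11}  B2 = {2, 3, 9, 11}  B3 = {3, 9, 11, 13}  B4 = {0, 3, 9, 13}  B5 = {0, 9, 13, 14}  B6 = {0, 12, 13, 14}  B7 = {0, 5, 12, 14}  B8 = {1, 5, 12, 14}  B9 = {1, 5, 8, 12}  B10 = {1, 4, 5, 8}  B11 = {1, 4, 6, 8}  B12 = {4, 6, 7, 8}
Tree: B1–B2, B2–B3, B3–B4, B4–B5, B5–B6, B6–B7, B7–B8, B8–B9, B9–B10, B10–B11, B11–B12

The largest bag has 4 vertices, giving width 3; this decomposition certifies tw(G) ≤ 3. For the lower bound: the 4 vertex sets {2,10,11}, {3}, {9}, {0,12,13,14} are disjoint, each induces a connected subgraph, and every pair is joined by at least one edge of G. Contracting each set to a single vertex therefore yields K_{4} as a minor, and since treewidth is minor-monotone, tw(G) ≥ tw(K_{4}) = 3. Hence tw(G) = 3 exactly.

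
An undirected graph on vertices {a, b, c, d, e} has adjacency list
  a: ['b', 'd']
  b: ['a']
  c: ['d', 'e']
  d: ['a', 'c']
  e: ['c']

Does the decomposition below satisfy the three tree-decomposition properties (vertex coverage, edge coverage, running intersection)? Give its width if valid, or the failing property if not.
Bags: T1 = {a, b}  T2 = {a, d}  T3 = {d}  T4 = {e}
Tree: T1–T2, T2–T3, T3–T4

No — vertex c appears in no bag.

A tree decomposition must satisfy three properties: every vertex lies in some bag; for every edge, both endpoints lie together in some bag; and for every vertex, the bags containing it form a connected subtree. Here vertex c appears in no bag, so the decomposition is invalid.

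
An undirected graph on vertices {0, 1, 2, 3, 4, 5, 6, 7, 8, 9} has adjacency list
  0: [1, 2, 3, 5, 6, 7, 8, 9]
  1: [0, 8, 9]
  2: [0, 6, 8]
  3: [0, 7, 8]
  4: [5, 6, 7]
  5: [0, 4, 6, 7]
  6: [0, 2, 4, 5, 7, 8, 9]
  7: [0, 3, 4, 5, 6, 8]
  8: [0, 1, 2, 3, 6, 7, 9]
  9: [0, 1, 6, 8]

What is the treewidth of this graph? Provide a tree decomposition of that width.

The largest bag has 4 vertices, giving width 3; this decomposition certifies tw(G) ≤ 3. For the lower bound, the 4 vertices {0, 1, 8, 9} are pairwise adjacent, and any tree decomposition puts a clique entirely inside one bag — forcing width ≥ 3. Combining the bounds, tw(G) = 3.

Treewidth 3.
One optimal decomposition is:
Bags: B1 = {0, 6, 8, 9}  B2 = {0, 6, 7, 8}  B3 = {0, 2, 6, 8}  B4 = {0, 1, 8, 9}  B5 = {0, 5, 6, 7}  B6 = {4, 5, 6, 7}  B7 = {0, 3, 7, 8}
Tree: B1–B2, B1–B3, B1–B4, B2–B5, B5–B6, B2–B7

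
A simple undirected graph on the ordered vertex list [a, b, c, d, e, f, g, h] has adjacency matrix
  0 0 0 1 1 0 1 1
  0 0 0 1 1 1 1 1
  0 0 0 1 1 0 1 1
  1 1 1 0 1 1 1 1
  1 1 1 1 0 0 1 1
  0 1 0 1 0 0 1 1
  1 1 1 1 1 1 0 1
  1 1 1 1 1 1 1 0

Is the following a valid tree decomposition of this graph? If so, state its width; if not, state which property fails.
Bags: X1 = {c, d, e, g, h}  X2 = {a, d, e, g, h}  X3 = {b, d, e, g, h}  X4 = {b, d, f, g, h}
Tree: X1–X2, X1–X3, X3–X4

Every vertex of G appears in some bag (union = {a, b, c, d, e, f, g, h}); every edge is covered by a bag; and for each vertex v the set of bags containing v is connected in the bag tree. The decomposition is therefore valid. The largest bag has 5 vertices, so the width is 4.

Yes; width 4.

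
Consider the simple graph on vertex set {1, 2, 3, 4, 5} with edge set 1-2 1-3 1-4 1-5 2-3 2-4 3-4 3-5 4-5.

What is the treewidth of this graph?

A width-3 tree decomposition is:
Bags: B1 = {1, 2, 3, 4}  B2 = {1, 3, 4, 5}
Tree: B1–B2
Every bag has size at most 4, so the width is 4 − 1 = 3 and tw(G) ≤ 3. On the other hand G contains the 4-clique {1, 2, 3, 4}. A clique must lie in a single bag of any decomposition, so no decomposition can have width below 3. The upper and lower bounds meet at 3, so that is the treewidth.

3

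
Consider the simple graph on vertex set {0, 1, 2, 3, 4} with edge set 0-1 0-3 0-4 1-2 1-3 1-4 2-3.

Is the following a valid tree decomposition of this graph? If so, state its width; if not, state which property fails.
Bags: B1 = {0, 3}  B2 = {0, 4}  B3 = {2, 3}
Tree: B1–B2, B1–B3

A tree decomposition must satisfy three properties: every vertex lies in some bag; for every edge, both endpoints lie together in some bag; and for every vertex, the bags containing it form a connected subtree. Here vertex 1 appears in no bag, so the decomposition is invalid.

No — vertex 1 appears in no bag.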